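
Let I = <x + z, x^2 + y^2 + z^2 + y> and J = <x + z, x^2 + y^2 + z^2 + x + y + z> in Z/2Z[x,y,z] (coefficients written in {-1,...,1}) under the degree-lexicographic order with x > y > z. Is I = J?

Yes, the ideals are equal.

Equality of ideals is decidable: compute both reduced Gröbner bases (unique for the ordering) and check whether they agree.
Buchberger on the first generating set:
f_1 = x + z, LT = x.
f_2 = x^2 + y^2 + z^2 + y, LT = x^2.

S(f_1,f_2): lcm = x^2. S = xz + y^2 + z^2 + y.
  leading term xz: subtract (z)·f_1 from xz + y^2 + z^2 + y → y^2 + y
  leading term y^2: no divisor's leading term divides it; move y^2 to the remainder.
  leading term y: no divisor's leading term divides it; move y to the remainder.
  remainder y^2 + y ≠ 0; add g_3 = y^2 + y to the basis.

The other S-polynomials (S(f_1,g_3), S(f_2,g_3)) all reduce to 0 modulo the current basis, so we have a Gröbner basis.
Inter-reduce: drop elements whose leading term is divisible by another's, tail-reduce, and make monic.
Reduced Gröbner basis: {y^2 + y, x + z}.

Buchberger on the second generating set:
h_1 = x + z, LT = x.
h_2 = x^2 + y^2 + z^2 + x + y + z, LT = x^2.

S(h_1,h_2): lcm = x^2. S = xz + y^2 + z^2 + x + y + z.
  leading term xz: subtract (z)·h_1 from xz + y^2 + z^2 + x + y + z → y^2 + x + y + z
  leading term y^2: no divisor's leading term divides it; move y^2 to the remainder.
  leading term x: subtract (1)·h_1 from x + y + z → y
  leading term y: no divisor's leading term divides it; move y to the remainder.
  remainder y^2 + y ≠ 0; add k_3 = y^2 + y to the basis.

The other S-polynomials (S(h_1,k_3), S(h_2,k_3)) all reduce to 0 modulo the current basis, so we have a Gröbner basis.
Inter-reduce: drop elements whose leading term is divisible by another's, tail-reduce, and make monic.
Reduced Gröbner basis: {y^2 + y, x + z}.

Same reduced basis, so the two generating sets span the same ideal.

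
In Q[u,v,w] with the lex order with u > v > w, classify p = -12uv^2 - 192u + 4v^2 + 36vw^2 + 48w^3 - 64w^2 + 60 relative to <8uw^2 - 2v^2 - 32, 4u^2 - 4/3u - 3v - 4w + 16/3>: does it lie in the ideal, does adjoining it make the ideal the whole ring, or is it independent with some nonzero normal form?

First compute the reduced Gröbner basis of I by Buchberger's algorithm.
f_1 = 8uw^2 - 2v^2 - 32, LT = uw^2.
f_2 = 4u^2 - 4/3u - 3v - 4w + 16/3, LT = u^2.

S(f_1,f_2): lcm = u^2w^2. S = -1/4uv^2 + 1/3uw^2 - 4u + 3/4vw^2 + w^3 - 4/3w^2.
  leading term uv^2: no divisor's leading term divides it; move -1/4uv^2 to the remainder.
  leading term uw^2: subtract (1/24)·f_1 from 1/3uw^2 - 4u + 3/4vw^2 + w^3 - 4/3w^2 → -4u + 1/12v^2 + 3/4vw^2 + w^3 - 4/3w^2 + 4/3
  leading term u: no divisor's leading term divides it; move -4u to the remainder.
  leading term v^2: no divisor's leading term divides it; move 1/12v^2 to the remainder.
  leading term vw^2: no divisor's leading term divides it; move 3/4vw^2 to the remainder.
  leading term w^3: no divisor's leading term divides it; move w^3 to the remainder.
  leading term w^2: no divisor's leading term divides it; move -4/3w^2 to the remainder.
  leading term 1: no divisor's leading term divides it; move 4/3 to the remainder.
  remainder -1/4uv^2 - 4u + 1/12v^2 + 3/4vw^2 + w^3 - 4/3w^2 + 4/3 ≠ 0; add h_3 = -1/4uv^2 - 4u + 1/12v^2 + 3/4vw^2 + w^3 - 4/3w^2 + 4/3 to the basis.

S(f_1,h_3): lcm = uv^2w^2. S = -16uw^2 - 1/4v^4 + 1/3v^2w^2 - 4v^2 + 3vw^4 + 4w^5 - 16/3w^4 + 16/3w^2.
  leading term uw^2: subtract (-2)·f_1 from -16uw^2 - 1/4v^4 + 1/3v^2w^2 - 4v^2 + 3vw^4 + 4w^5 - 16/3w^4 + 16/3w^2 → -1/4v^4 + 1/3v^2w^2 - 8v^2 + 3vw^4 + 4w^5 - 16/3w^4 + 16/3w^2 - 64
  leading term v^4: no divisor's leading term divides it; move -1/4v^4 to the remainder.
  leading term v^2w^2: no divisor's leading term divides it; move 1/3v^2w^2 to the remainder.
  leading term v^2: no divisor's leading term divides it; move -8v^2 to the remainder.
  leading term vw^4: no divisor's leading term divides it; move 3vw^4 to the remainder.
  leading term w^5: no divisor's leading term divides it; move 4w^5 to the remainder.
  leading term w^4: no divisor's leading term divides it; move -16/3w^4 to the remainder.
  leading term w^2: no divisor's leading term divides it; move 16/3w^2 to the remainder.
  leading term 1: no divisor's leading term divides it; move -64 to the remainder.
  remainder -1/4v^4 + 1/3v^2w^2 - 8v^2 + 3vw^4 + 4w^5 - 16/3w^4 + 16/3w^2 - 64 ≠ 0; add h_4 = -1/4v^4 + 1/3v^2w^2 - 8v^2 + 3vw^4 + 4w^5 - 16/3w^4 + 16/3w^2 - 64 to the basis.

The other S-polynomials (S(f_2,h_3), S(f_1,h_4), S(f_2,h_4), S(h_3,h_4)) all reduce to 0 modulo the current basis, so we have a Gröbner basis.
Inter-reduce: drop elements whose leading term is divisible by another's, tail-reduce, and make monic.
Reduced Gröbner basis: {u^2 - 1/3u - 3/4v - w + 4/3, uv^2 + 16u - 1/3v^2 - 3vw^2 - 4w^3 + 16/3w^2 - 16/3, uw^2 - 1/4v^2 - 4, v^4 - 4/3v^2w^2 + 32v^2 - 12vw^4 - 16w^5 + 64/3w^4 - 64/3w^2 + 256}.
Label its elements g_1 = u^2 - 1/3u - 3/4v - w + 4/3, g_2 = uv^2 + 16u - 1/3v^2 - 3vw^2 - 4w^3 + 16/3w^2 - 16/3, g_3 = uw^2 - 1/4v^2 - 4, g_4 = v^4 - 4/3v^2w^2 + 32v^2 - 12vw^4 - 16w^5 + 64/3w^4 - 64/3w^2 + 256.

Reduce p = -12uv^2 - 192u + 4v^2 + 36vw^2 + 48w^3 - 64w^2 + 60 modulo G:
  leading term uv^2: subtract (-12)·g_2 from -12uv^2 - 192u + 4v^2 + 36vw^2 + 48w^3 - 64w^2 + 60 → -4
  leading term 1: no divisor's leading term divides it; move -4 to the remainder.
  normal form = -4.
The normal form is nonzero, so p ∉ I. Since p minus its normal form lies in I, I + (p) = I + (r) where r = -4; decide whether this ideal is the whole ring.
Here r = -4 is a nonzero constant, hence a unit: 1 ∈ I + (p), the Gröbner basis of I + (p) is {1}, and the enlarged system has no common solution — adjoining p is inconsistent.

The remainder on division by a Gröbner basis is unique — it is the normal form.

Adjoining -12uv^2 - 192u + 4v^2 + 36vw^2 + 48w^3 - 64w^2 + 60 makes the ideal the whole ring: the system is inconsistent.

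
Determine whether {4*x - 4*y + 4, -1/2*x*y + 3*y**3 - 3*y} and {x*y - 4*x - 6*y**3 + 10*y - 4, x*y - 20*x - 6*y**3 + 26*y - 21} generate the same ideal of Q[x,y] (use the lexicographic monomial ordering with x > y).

No, the ideals differ.

Two ideals are equal iff their reduced Gröbner bases coincide (the reduced basis is unique for a fixed ordering).
Buchberger on the first generating set:
f_1 = 4*x - 4*y + 4, LT = x.
f_2 = -1/2*x*y + 3*y**3 - 3*y, LT = x*y.

S(f_1,f_2): lcm = x*y. S = 6*y**3 - y**2 - 5*y.
  leading term y**3: no divisor's leading term divides it; move 6*y**3 to the remainder.
  leading term y**2: no divisor's leading term divides it; move -y**2 to the remainder.
  leading term y: no divisor's leading term divides it; move -5*y to the remainder.
  remainder 6*y**3 - y**2 - 5*y ≠ 0; add g_3 = 6*y**3 - y**2 - 5*y to the basis.

S(f_1,g_3): leading monomials are coprime, so the S-polynomial reduces to 0 (Buchberger's first criterion).
S(f_2,g_3): lcm = x*y**3. S = 1/6*x*y**2 + 5/6*x*y - 6*y**5 + 6*y**3.
  leading term x*y**2: subtract (1/24*y**2)·f_1 from 1/6*x*y**2 + 5/6*x*y - 6*y**5 + 6*y**3 → 5/6*x*y - 6*y**5 + 37/6*y**3 - 1/6*y**2
  leading term x*y: subtract (5/24*y)·f_1 from 5/6*x*y - 6*y**5 + 37/6*y**3 - 1/6*y**2 → -6*y**5 + 37/6*y**3 + 2/3*y**2 - 5/6*y
  leading term y**5: subtract (-y**2)·g_3 from -6*y**5 + 37/6*y**3 + 2/3*y**2 - 5/6*y → -y**4 + 7/6*y**3 + 2/3*y**2 - 5/6*y
  leading term y**4: subtract (-1/6*y)·g_3 from -y**4 + 7/6*y**3 + 2/3*y**2 - 5/6*y → y**3 - 1/6*y**2 - 5/6*y
  leading term y**3: subtract (1/6)·g_3 from y**3 - 1/6*y**2 - 5/6*y → 0
  remainder 0.

Every S-polynomial of the final basis reduces to 0, so we have a Gröbner basis.
Inter-reduce: drop elements whose leading term is divisible by another's, tail-reduce, and make monic.
Reduced Gröbner basis: {x - y + 1, y**3 - 1/6*y**2 - 5/6*y}.

Buchberger on the second generating set:
h_1 = x*y - 4*x - 6*y**3 + 10*y - 4, LT = x*y.
h_2 = x*y - 20*x - 6*y**3 + 26*y - 21, LT = x*y.

S(h_1,h_2): lcm = x*y. S = 16*x - 16*y + 17.
  leading term x: no divisor's leading term divides it; move 16*x to the remainder.
  leading term y: no divisor's leading term divides it; move -16*y to the remainder.
  leading term 1: no divisor's leading term divides it; move 17 to the remainder.
  remainder 16*x - 16*y + 17 ≠ 0; add k_3 = 16*x - 16*y + 17 to the basis.

S(h_1,k_3): lcm = x*y. S = -4*x - 6*y**3 + y**2 + 143/16*y - 4.
  leading term x: subtract (-1/4)·k_3 from -4*x - 6*y**3 + y**2 + 143/16*y - 4 → -6*y**3 + y**2 + 79/16*y + 1/4
  leading term y**3: no divisor's leading term divides it; move -6*y**3 to the remainder.
  leading term y**2: no divisor's leading term divides it; move y**2 to the remainder.
  leading term y: no divisor's leading term divides it; move 79/16*y to the remainder.
  leading term 1: no divisor's leading term divides it; move 1/4 to the remainder.
  remainder -6*y**3 + y**2 + 79/16*y + 1/4 ≠ 0; add k_4 = -6*y**3 + y**2 + 79/16*y + 1/4 to the basis.

S(h_2,k_3): lcm = x*y. S = -20*x - 6*y**3 + y**2 + 399/16*y - 21.
  leading term x: subtract (-5/4)·k_3 from -20*x - 6*y**3 + y**2 + 399/16*y - 21 → -6*y**3 + y**2 + 79/16*y + 1/4
  leading term y**3: subtract (1)·k_4 from -6*y**3 + y**2 + 79/16*y + 1/4 → 0
  remainder 0.

S(h_1,k_4): lcm = x*y**3. S = -23/6*x*y**2 + 79/96*x*y + 1/24*x - 6*y**5 + 10*y**3 - 4*y**2.
  leading term x*y**2: subtract (-23/6*y)·h_1 from -23/6*x*y**2 + 79/96*x*y + 1/24*x - 6*y**5 + 10*y**3 - 4*y**2 → -1393/96*x*y + 1/24*x - 6*y**5 - 23*y**4 + 10*y**3 + 103/3*y**2 - 46/3*y
  leading term x*y: subtract (-1393/96)·h_1 from -1393/96*x*y + 1/24*x - 6*y**5 - 23*y**4 + 10*y**3 + 103/3*y**2 - 46/3*y → -58*x - 6*y**5 - 23*y**4 - 1233/16*y**3 + 103/3*y**2 + 6229/48*y - 1393/24
  leading term x: subtract (-29/8)·k_3 from -58*x - 6*y**5 - 23*y**4 - 1233/16*y**3 + 103/3*y**2 + 6229/48*y - 1393/24 → -6*y**5 - 23*y**4 - 1233/16*y**3 + 103/3*y**2 + 3445/48*y + 43/12
  leading term y**5: subtract (y**2)·k_4 from -6*y**5 - 23*y**4 - 1233/16*y**3 + 103/3*y**2 + 3445/48*y + 43/12 → -24*y**4 - 82*y**3 + 409/12*y**2 + 3445/48*y + 43/12
  leading term y**4: subtract (4*y)·k_4 from -24*y**4 - 82*y**3 + 409/12*y**2 + 3445/48*y + 43/12 → -86*y**3 + 43/3*y**2 + 3397/48*y + 43/12
  leading term y**3: subtract (43/3)·k_4 from -86*y**3 + 43/3*y**2 + 3397/48*y + 43/12 → 0
  remainder 0.

S(h_2,k_4): lcm = x*y**3. S = -119/6*x*y**2 + 79/96*x*y + 1/24*x - 6*y**5 + 26*y**3 - 21*y**2.
  leading term x*y**2: subtract (-119/6*y)·h_1 from -119/6*x*y**2 + 79/96*x*y + 1/24*x - 6*y**5 + 26*y**3 - 21*y**2 → -7537/96*x*y + 1/24*x - 6*y**5 - 119*y**4 + 26*y**3 + 532/3*y**2 - 238/3*y
  leading term x*y: subtract (-7537/96)·h_1 from -7537/96*x*y + 1/24*x - 6*y**5 - 119*y**4 + 26*y**3 + 532/3*y**2 - 238/3*y → -314*x - 6*y**5 - 119*y**4 - 7121/16*y**3 + 532/3*y**2 + 33877/48*y - 7537/24
  leading term x: subtract (-157/8)·k_3 from -314*x - 6*y**5 - 119*y**4 - 7121/16*y**3 + 532/3*y**2 + 33877/48*y - 7537/24 → -6*y**5 - 119*y**4 - 7121/16*y**3 + 532/3*y**2 + 18805/48*y + 235/12
  leading term y**5: subtract (y**2)·k_4 from -6*y**5 - 119*y**4 - 7121/16*y**3 + 532/3*y**2 + 18805/48*y + 235/12 → -120*y**4 - 450*y**3 + 2125/12*y**2 + 18805/48*y + 235/12
  leading term y**4: subtract (20*y)·k_4 from -120*y**4 - 450*y**3 + 2125/12*y**2 + 18805/48*y + 235/12 → -470*y**3 + 235/3*y**2 + 18565/48*y + 235/12
  leading term y**3: subtract (235/3)·k_4 from -470*y**3 + 235/3*y**2 + 18565/48*y + 235/12 → 0
  remainder 0.

S(k_3,k_4): leading monomials are coprime, so the S-polynomial reduces to 0 (Buchberger's first criterion).
Every S-polynomial of the final basis reduces to 0, so we have a Gröbner basis.
Inter-reduce: drop elements whose leading term is divisible by another's, tail-reduce, and make monic.
Reduced Gröbner basis: {x - y + 17/16, y**3 - 1/6*y**2 - 79/96*y - 1/24}.

The bases are distinct; the ideals are different.
The choice of monomial ordering does not affect the verdict — as long as both bases are computed under the same ordering, their equality decides ideal equality.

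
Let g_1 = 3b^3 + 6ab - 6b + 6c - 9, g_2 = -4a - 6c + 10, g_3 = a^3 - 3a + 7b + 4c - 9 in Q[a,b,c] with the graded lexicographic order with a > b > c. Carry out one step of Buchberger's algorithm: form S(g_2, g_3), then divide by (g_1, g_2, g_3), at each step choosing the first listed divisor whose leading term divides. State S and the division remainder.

S(g_2, g_3) = 3/2a^2c - 5/2a^2 + 3a - 7b - 4c + 9; remainder on division = 27/8c^3 - 135/8c^2 - 7b + 157/8c + 7/8.

lcm(LM(g_2), LM(g_3)) = a^3.
S = (lcm/LT(g_2))·g_2 − (lcm/LT(g_3))·g_3 = 3/2a^2c - 5/2a^2 + 3a - 7b - 4c + 9.
Reduce S modulo (g_1, g_2, g_3) in that order:
  leading term a^2c: subtract (-3/8ac)·g_2 from 3/2a^2c - 5/2a^2 + 3a - 7b - 4c + 9 → -9/4ac^2 - 5/2a^2 + 15/4ac + 3a - 7b - 4c + 9
  leading term ac^2: subtract (9/16c^2)·g_2 from -9/4ac^2 - 5/2a^2 + 15/4ac + 3a - 7b - 4c + 9 → 27/8c^3 - 5/2a^2 + 15/4ac - 45/8c^2 + 3a - 7b - 4c + 9
  leading term c^3: no divisor's leading term divides it; move 27/8c^3 to the remainder.
  leading term a^2: subtract (5/8a)·g_2 from -5/2a^2 + 15/4ac - 45/8c^2 + 3a - 7b - 4c + 9 → 15/2ac - 45/8c^2 - 13/4a - 7b - 4c + 9
  leading term ac: subtract (-15/8c)·g_2 from 15/2ac - 45/8c^2 - 13/4a - 7b - 4c + 9 → -135/8c^2 - 13/4a - 7b + 59/4c + 9
  leading term c^2: no divisor's leading term divides it; move -135/8c^2 to the remainder.
  leading term a: subtract (13/16)·g_2 from -13/4a - 7b + 59/4c + 9 → -7b + 157/8c + 7/8
  leading term b: no divisor's leading term divides it; move -7b to the remainder.
  leading term c: no divisor's leading term divides it; move 157/8c to the remainder.
  leading term 1: no divisor's leading term divides it; move 7/8 to the remainder.
The remainder 27/8c^3 - 135/8c^2 - 7b + 157/8c + 7/8 is nonzero, so it would be added as the next basis element.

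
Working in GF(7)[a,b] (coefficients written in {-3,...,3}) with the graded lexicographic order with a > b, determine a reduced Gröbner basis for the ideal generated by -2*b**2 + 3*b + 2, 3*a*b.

f_1 = -2*b**2 + 3*b + 2, LT = b**2.
f_2 = 3*a*b, LT = a*b.

S(f_1,f_2): lcm = a*b**2. S = 2*a*b - a.
  leading term a*b: subtract (3)·f_2 from 2*a*b - a → -a
  leading term a: no divisor's leading term divides it; move -a to the remainder.
  remainder -a ≠ 0; add g_3 = -a to the basis.

S(f_1,g_3): leading monomials are coprime, so the S-polynomial reduces to 0 (Buchberger's first criterion).
S(f_2,g_3): lcm = a*b. S = 0.
  remainder 0.

Every S-polynomial of the final basis reduces to 0, so we have a Gröbner basis.
Inter-reduce: drop elements whose leading term is divisible by another's, tail-reduce, and make monic.

G = {b**2 + 2*b - 1, a}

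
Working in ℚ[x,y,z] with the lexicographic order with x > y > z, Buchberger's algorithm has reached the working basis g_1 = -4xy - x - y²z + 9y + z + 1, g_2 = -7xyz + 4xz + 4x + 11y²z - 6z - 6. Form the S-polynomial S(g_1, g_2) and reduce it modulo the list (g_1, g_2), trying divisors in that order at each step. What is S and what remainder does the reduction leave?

S(g_1, g_2) = 23/28xz + 4/7x + ¼y²z² + 11/7y²z - 9/4yz - ¼z² - 31/28z - 6/7; remainder on division = 23/28xz + 4/7x + ¼y²z² + 11/7y²z - 9/4yz - ¼z² - 31/28z - 6/7.

lcm(LM(g_1), LM(g_2)) = xyz.
S = (lcm/LT(g_1))·g_1 − (lcm/LT(g_2))·g_2 = 23/28xz + 4/7x + ¼y²z² + 11/7y²z - 9/4yz - ¼z² - 31/28z - 6/7.
Reduce S modulo (g_1, g_2) in that order:
  leading term xz: no divisor's leading term divides it; move 23/28xz to the remainder.
  leading term x: no divisor's leading term divides it; move 4/7x to the remainder.
  leading term y²z²: no divisor's leading term divides it; move ¼y²z² to the remainder.
  leading term y²z: no divisor's leading term divides it; move 11/7y²z to the remainder.
  leading term yz: no divisor's leading term divides it; move -9/4yz to the remainder.
  leading term z²: no divisor's leading term divides it; move -¼z² to the remainder.
  leading term z: no divisor's leading term divides it; move -31/28z to the remainder.
  leading term 1: no divisor's leading term divides it; move -6/7 to the remainder.
The remainder 23/28xz + 4/7x + ¼y²z² + 11/7y²z - 9/4yz - ¼z² - 31/28z - 6/7 is nonzero, so it would be added as the next basis element.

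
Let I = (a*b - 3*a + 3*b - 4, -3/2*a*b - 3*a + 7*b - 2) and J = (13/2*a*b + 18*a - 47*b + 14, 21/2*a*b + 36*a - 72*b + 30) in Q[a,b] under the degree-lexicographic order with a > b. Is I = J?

No, the ideals differ.

For a fixed monomial order, each ideal has a unique reduced Gröbner basis; comparing bases decides equality.
Buchberger on the first generating set:
f_1 = a*b - 3*a + 3*b - 4, LT = a*b.
f_2 = -3/2*a*b - 3*a + 7*b - 2, LT = a*b.

S(f_1,f_2): lcm = a*b. S = -5*a + 23/3*b - 16/3.
  leading term a: no divisor's leading term divides it; move -5*a to the remainder.
  leading term b: no divisor's leading term divides it; move 23/3*b to the remainder.
  leading term 1: no divisor's leading term divides it; move -16/3 to the remainder.
  remainder -5*a + 23/3*b - 16/3 ≠ 0; add g_3 = -5*a + 23/3*b - 16/3 to the basis.

S(f_1,g_3): lcm = a*b. S = 23/15*b**2 - 3*a + 29/15*b - 4.
  leading term b**2: no divisor's leading term divides it; move 23/15*b**2 to the remainder.
  leading term a: subtract (3/5)·g_3 from -3*a + 29/15*b - 4 → -8/3*b - 4/5
  leading term b: no divisor's leading term divides it; move -8/3*b to the remainder.
  leading term 1: no divisor's leading term divides it; move -4/5 to the remainder.
  remainder 23/15*b**2 - 8/3*b - 4/5 ≠ 0; add g_4 = 23/15*b**2 - 8/3*b - 4/5 to the basis.

The other S-polynomials (S(f_2,g_3), S(f_1,g_4), S(f_2,g_4), S(g_3,g_4)) all reduce to 0 modulo the current basis, so we have a Gröbner basis.
Inter-reduce: drop elements whose leading term is divisible by another's, tail-reduce, and make monic.
Reduced Gröbner basis: {b**2 - 40/23*b - 12/23, a - 23/15*b + 16/15}.

Buchberger on the second generating set:
h_1 = 13/2*a*b + 18*a - 47*b + 14, LT = a*b.
h_2 = 21/2*a*b + 36*a - 72*b + 30, LT = a*b.

S(h_1,h_2): lcm = a*b. S = -60/91*a - 34/91*b - 64/91.
  leading term a: no divisor's leading term divides it; move -60/91*a to the remainder.
  leading term b: no divisor's leading term divides it; move -34/91*b to the remainder.
  leading term 1: no divisor's leading term divides it; move -64/91 to the remainder.
  remainder -60/91*a - 34/91*b - 64/91 ≠ 0; add k_3 = -60/91*a - 34/91*b - 64/91 to the basis.

S(h_1,k_3): lcm = a*b. S = -17/30*b**2 + 36/13*a - 1618/195*b + 28/13.
  leading term b**2: no divisor's leading term divides it; move -17/30*b**2 to the remainder.
  leading term a: subtract (-21/5)·k_3 from 36/13*a - 1618/195*b + 28/13 → -148/15*b - 4/5
  leading term b: no divisor's leading term divides it; move -148/15*b to the remainder.
  leading term 1: no divisor's leading term divides it; move -4/5 to the remainder.
  remainder -17/30*b**2 - 148/15*b - 4/5 ≠ 0; add k_4 = -17/30*b**2 - 148/15*b - 4/5 to the basis.

The other S-polynomials (S(h_2,k_3), S(h_1,k_4), S(h_2,k_4), S(k_3,k_4)) all reduce to 0 modulo the current basis, so we have a Gröbner basis.
Inter-reduce: drop elements whose leading term is divisible by another's, tail-reduce, and make monic.
Reduced Gröbner basis: {b**2 + 296/17*b + 24/17, a + 17/30*b + 16/15}.

Since the reduced bases disagree, the two ideals are not the same.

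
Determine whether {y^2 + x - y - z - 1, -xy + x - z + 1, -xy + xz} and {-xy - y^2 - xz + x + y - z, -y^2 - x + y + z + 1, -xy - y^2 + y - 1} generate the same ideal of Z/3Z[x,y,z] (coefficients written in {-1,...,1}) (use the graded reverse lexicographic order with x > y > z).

For a fixed monomial order, each ideal has a unique reduced Gröbner basis; comparing bases decides equality.
Buchberger on the first generating set:
f_1 = y^2 + x - y - z - 1, LT = y^2.
f_2 = -xy + x - z + 1, LT = xy.
f_3 = -xy + xz, LT = xy.

S(f_1,f_2): lcm = xy^2. S = x^2 - xz - yz - x + y.
  reduce S modulo (f_1, f_2, f_3):
  remainder x^2 - xz - yz - x + y ≠ 0; add g_4 = x^2 - xz - yz - x + y to the basis.

S(f_1,f_3): lcm = xy^2. S = xyz + x^2 - xy - xz - x.
  reduce S modulo (f_1, f_2, f_3, g_4):
  remainder xz + yz - z^2 - x - y - z - 1 ≠ 0; add g_5 = xz + yz - z^2 - x - y - z - 1 to the basis.

S(f_2,f_3): lcm = xy. S = xz - x + z - 1.
  reduce S modulo (f_1, f_2, f_3, g_4, g_5):
  remainder -yz + z^2 + y - z ≠ 0; add g_6 = -yz + z^2 + y - z to the basis.

S(f_3,g_4): lcm = x^2y. S = -x^2z + xyz + y^2z + xy - y^2.
  reduce S modulo (f_1, f_2, f_3, g_4, g_5, g_6):
  remainder -z^3 + 1 ≠ 0; add g_7 = -z^3 + 1 to the basis.

The other S-polynomials (S(f_1,g_4), S(f_2,g_4), S(f_1,g_5), S(f_2,g_5), S(f_3,g_5), S(g_4,g_5), S(f_1,g_6), S(f_2,g_6), S(f_3,g_6), S(g_4,g_6), S(g_5,g_6), S(f_1,g_7), S(f_2,g_7), S(f_3,g_7), S(g_4,g_7), S(g_5,g_7), S(g_6,g_7)) all reduce to 0 modulo the current basis, so we have a Gröbner basis.
Inter-reduce: drop elements whose leading term is divisible by another's, tail-reduce, and make monic.
Reduced Gröbner basis: {z^3 - 1, x^2 - z^2 + x - z - 1, xy - x + z - 1, y^2 + x - y - z - 1, xz - x + z - 1, yz - z^2 - y + z}.

Buchberger on the second generating set:
h_1 = -xy - y^2 - xz + x + y - z, LT = xy.
h_2 = -y^2 - x + y + z + 1, LT = y^2.
h_3 = -xy - y^2 + y - 1, LT = xy.

S(h_1,h_2): lcm = xy^2. S = y^3 + xyz - x^2 - y^2 + xz + yz + x.
  reduce S modulo (h_1, h_2, h_3):
  remainder -xz^2 - x^2 + xz - yz + z^2 - x + y + z + 1 ≠ 0; add k_4 = -xz^2 - x^2 + xz - yz + z^2 - x + y + z + 1 to the basis.

S(h_1,h_3): lcm = xy. S = xz - x + z - 1.
  reduce S modulo (h_1, h_2, h_3, k_4):
  remainder xz - x + z - 1 ≠ 0; add k_5 = xz - x + z - 1 to the basis.

S(h_2,h_3): lcm = xy^2. S = -y^3 + x^2 - xy + y^2 - xz - x - y.
  reduce S modulo (h_1, h_2, h_3, k_4, k_5):
  remainder x^2 - yz + x + y + z - 1 ≠ 0; add k_6 = x^2 - yz + x + y + z - 1 to the basis.

S(h_3,k_4): lcm = xyz^2. S = y^2z^2 - x^2y + xyz - y^2z - xy + y^2 + yz + z^2 + y.
  reduce S modulo (h_1, h_2, h_3, k_4, k_5, k_6):
  remainder yz^2 + z^3 - y + z + 1 ≠ 0; add k_7 = yz^2 + z^3 - y + z + 1 to the basis.

S(h_3,k_5): lcm = xyz. S = y^2z + xy + yz + y + z.
  reduce S modulo (h_1, h_2, h_3, k_4, k_5, k_6, k_7):
  remainder -yz + z^2 + y - z ≠ 0; add k_8 = -yz + z^2 + y - z to the basis.

S(k_4,k_6): lcm = x^2z^2. S = yz^3 + x^3 - x^2z + xyz + xz^2 - yz^2 - z^3 + x^2 - xy - xz + z^2 - x.
  reduce S modulo (h_1, h_2, h_3, k_4, k_5, k_6, k_7, k_8):
  remainder -z^4 + z ≠ 0; add k_9 = -z^4 + z to the basis.

S(k_5,k_6): lcm = x^2z. S = yz^2 - x^2 - yz - z^2 - x + z.
  reduce S modulo (h_1, h_2, h_3, k_4, k_5, k_6, k_7, k_8, k_9):
  remainder -z^3 + 1 ≠ 0; add k_10 = -z^3 + 1 to the basis.

The other S-polynomials (S(h_1,k_4), S(h_2,k_4), S(h_1,k_5), S(h_2,k_5), S(k_4,k_5), S(h_1,k_6), S(h_2,k_6), S(h_3,k_6), S(h_1,k_7), S(h_2,k_7), S(h_3,k_7), S(k_4,k_7), S(k_5,k_7), S(k_6,k_7), S(h_1,k_8), S(h_2,k_8), S(h_3,k_8), S(k_4,k_8), S(k_5,k_8), S(k_6,k_8), S(k_7,k_8), S(h_1,k_9), S(h_2,k_9), S(h_3,k_9), S(k_4,k_9), S(k_5,k_9), S(k_6,k_9), S(k_7,k_9), S(k_8,k_9), S(h_1,k_10), S(h_2,k_10), S(h_3,k_10), S(k_4,k_10), S(k_5,k_10), S(k_6,k_10), S(k_7,k_10), S(k_8,k_10), S(k_9,k_10)) all reduce to 0 modulo the current basis, so we have a Gröbner basis.
Inter-reduce: drop elements whose leading term is divisible by another's, tail-reduce, and make monic.
Reduced Gröbner basis: {z^3 - 1, x^2 - z^2 + x - z - 1, xy - x + z - 1, y^2 + x - y - z - 1, xz - x + z - 1, yz - z^2 - y + z}.

Same reduced basis, so the two generating sets span the same ideal.
The choice of monomial ordering does not affect the verdict — as long as both bases are computed under the same ordering, their equality decides ideal equality.

Yes, the ideals are equal.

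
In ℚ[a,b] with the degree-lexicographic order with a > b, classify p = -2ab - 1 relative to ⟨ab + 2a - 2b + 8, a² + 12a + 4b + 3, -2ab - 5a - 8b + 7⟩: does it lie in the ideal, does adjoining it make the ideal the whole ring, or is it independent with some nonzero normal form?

Adjoining -2ab - 1 makes the ideal the whole ring: the system is inconsistent.

First compute the reduced Gröbner basis of I by Buchberger's algorithm.
f_1 = ab + 2a - 2b + 8, LT = ab.
f_2 = a² + 12a + 4b + 3, LT = a².
f_3 = -2ab - 5a - 8b + 7, LT = ab.

S(f_1,f_2): lcm = a²b. S = 2a² - 14ab - 4b² + 8a - 3b.
  leading term a²: subtract (2)·f_2 from 2a² - 14ab - 4b² + 8a - 3b → -14ab - 4b² - 16a - 11b - 6
  leading term ab: subtract (-14)·f_1 from -14ab - 4b² - 16a - 11b - 6 → -4b² + 12a - 39b + 106
  leading term b²: no divisor's leading term divides it; move -4b² to the remainder.
  leading term a: no divisor's leading term divides it; move 12a to the remainder.
  leading term b: no divisor's leading term divides it; move -39b to the remainder.
  leading term 1: no divisor's leading term divides it; move 106 to the remainder.
  remainder -4b² + 12a - 39b + 106 ≠ 0; add h_4 = -4b² + 12a - 39b + 106 to the basis.

S(f_1,f_3): lcm = ab. S = -½a - 6b + 23/2.
  leading term a: no divisor's leading term divides it; move -½a to the remainder.
  leading term b: no divisor's leading term divides it; move -6b to the remainder.
  leading term 1: no divisor's leading term divides it; move 23/2 to the remainder.
  remainder -½a - 6b + 23/2 ≠ 0; add h_5 = -½a - 6b + 23/2 to the basis.

S(f_2,f_3): lcm = a²b. S = -5/2a² + 8ab + 4b² + 7/2a + 3b.
  leading term a²: subtract (-5/2)·f_2 from -5/2a² + 8ab + 4b² + 7/2a + 3b → 8ab + 4b² + 67/2a + 13b + 15/2
  leading term ab: subtract (8)·f_1 from 8ab + 4b² + 67/2a + 13b + 15/2 → 4b² + 35/2a + 29b - 113/2
  leading term b²: subtract (-1)·h_4 from 4b² + 35/2a + 29b - 113/2 → 59/2a - 10b + 99/2
  leading term a: subtract (-59)·h_5 from 59/2a - 10b + 99/2 → -364b + 728
  leading term b: no divisor's leading term divides it; move -364b to the remainder.
  leading term 1: no divisor's leading term divides it; move 728 to the remainder.
  remainder -364b + 728 ≠ 0; add h_6 = -364b + 728 to the basis.

The other S-polynomials (S(f_1,h_4), S(f_2,h_4), S(f_3,h_4), S(f_1,h_5), S(f_2,h_5), S(f_3,h_5), S(h_4,h_5), S(f_1,h_6), S(f_2,h_6), S(f_3,h_6), S(h_4,h_6), S(h_5,h_6)) all reduce to 0 modulo the current basis, so we have a Gröbner basis.
Inter-reduce: drop elements whose leading term is divisible by another's, tail-reduce, and make monic.
Reduced Gröbner basis: {a + 1, b - 2}.
Label its elements g_1 = a + 1, g_2 = b - 2.

Reduce p = -2ab - 1 modulo G:
  leading term ab: subtract (-2b)·g_1 from -2ab - 1 → 2b - 1
  leading term b: subtract (2)·g_2 from 2b - 1 → 3
  leading term 1: no divisor's leading term divides it; move 3 to the remainder.
  normal form = 3.
The normal form is nonzero, so p ∉ I. Since p minus its normal form lies in I, I + (p) = I + (r) where r = 3; decide whether this ideal is the whole ring.
Here r = 3 is a nonzero constant, hence a unit: 1 ∈ I + (p), the Gröbner basis of I + (p) is {1}, and the enlarged system has no common solution — adjoining p is inconsistent.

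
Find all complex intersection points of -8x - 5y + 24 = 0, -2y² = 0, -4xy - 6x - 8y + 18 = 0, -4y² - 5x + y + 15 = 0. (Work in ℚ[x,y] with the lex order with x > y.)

Compute a lex Gröbner basis by Buchberger's algorithm.
f_1 = -8x - 5y + 24, LT = x.
f_2 = -2y², LT = y².
f_3 = -4xy - 6x - 8y + 18, LT = xy.
f_4 = -5x - 4y² + y + 15, LT = x.

S(f_1,f_2): leading monomials are coprime, so the S-polynomial reduces to 0 (Buchberger's first criterion).
S(f_1,f_3): lcm = xy. S = -3/2x + ⅝y² - 5y + 9/2.
  leading term x: subtract (3/16)·f_1 from -3/2x + ⅝y² - 5y + 9/2 → ⅝y² - 65/16y
  leading term y²: subtract (-5/16)·f_2 from ⅝y² - 65/16y → -65/16y
  leading term y: no divisor's leading term divides it; move -65/16y to the remainder.
  remainder -65/16y ≠ 0; add h_5 = -65/16y to the basis.

S(f_1,f_4): lcm = x. S = -⅘y² + 33/40y.
  leading term y²: subtract (⅖)·f_2 from -⅘y² + 33/40y → 33/40y
  leading term y: subtract (-66/325)·h_5 from 33/40y → 0
  remainder 0.

S(f_2,f_3): lcm = xy². S = -3/2xy - 2y² + 9/2y.
  leading term xy: subtract (3/16y)·f_1 from -3/2xy - 2y² + 9/2y → -17/16y²
  leading term y²: subtract (17/32)·f_2 from -17/16y² → 0
  remainder 0.

S(f_2,f_4): leading monomials are coprime, so the S-polynomial reduces to 0 (Buchberger's first criterion).
S(f_3,f_4): lcm = xy. S = 3/2x - ⅘y³ + ⅕y² + 5y - 9/2.
  leading term x: subtract (-3/16)·f_1 from 3/2x - ⅘y³ + ⅕y² + 5y - 9/2 → -⅘y³ + ⅕y² + 65/16y
  leading term y³: subtract (⅖y)·f_2 from -⅘y³ + ⅕y² + 65/16y → ⅕y² + 65/16y
  leading term y²: subtract (-1/10)·f_2 from ⅕y² + 65/16y → 65/16y
  leading term y: subtract (-1)·h_5 from 65/16y → 0
  remainder 0.

S(f_1,h_5): leading monomials are coprime, so the S-polynomial reduces to 0 (Buchberger's first criterion).
S(f_2,h_5): lcm = y². S = 0.
  remainder 0.

S(f_3,h_5): lcm = xy. S = 3/2x + 2y - 9/2.
  leading term x: subtract (-3/16)·f_1 from 3/2x + 2y - 9/2 → 17/16y
  leading term y: subtract (-17/65)·h_5 from 17/16y → 0
  remainder 0.

S(f_4,h_5): leading monomials are coprime, so the S-polynomial reduces to 0 (Buchberger's first criterion).
Every S-polynomial of the final basis reduces to 0, so we have a Gröbner basis.
Inter-reduce: drop elements whose leading term is divisible by another's, tail-reduce, and make monic.
Reduced Gröbner basis: {x - 3, y}.

A lex Gröbner basis eliminates variables successively. Here y depends only on y, with roots {0}; lifting each root through the earlier basis elements recovers the full solutions.
  y = 0: the earlier basis element becomes x - 3 = 0, giving x = 3 — point (3, 0).
Check: every point annihilates each of the original generators.
A lex Gröbner basis triangularizes the system, enabling back-substitution.

{(3, 0)}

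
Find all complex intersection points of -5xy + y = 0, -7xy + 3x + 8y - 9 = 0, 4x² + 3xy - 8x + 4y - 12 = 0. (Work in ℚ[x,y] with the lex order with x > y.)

Compute a lex Gröbner basis by Buchberger's algorithm.
f_1 = -5xy + y, LT = xy.
f_2 = -7xy + 3x + 8y - 9, LT = xy.
f_3 = 4x² + 3xy - 8x + 4y - 12, LT = x².

S(f_1,f_2): lcm = xy. S = 3/7x + 33/35y - 9/7.
  leading term x: no divisor's leading term divides it; move 3/7x to the remainder.
  leading term y: no divisor's leading term divides it; move 33/35y to the remainder.
  leading term 1: no divisor's leading term divides it; move -9/7 to the remainder.
  remainder 3/7x + 33/35y - 9/7 ≠ 0; add h_4 = 3/7x + 33/35y - 9/7 to the basis.

S(f_1,f_3): lcm = x²y. S = -¾xy² + 9/5xy - y² + 3y.
  leading term xy²: subtract (3/20y)·f_1 from -¾xy² + 9/5xy - y² + 3y → 9/5xy - 23/20y² + 3y
  leading term xy: subtract (-9/25)·f_1 from 9/5xy - 23/20y² + 3y → -23/20y² + 84/25y
  leading term y²: no divisor's leading term divides it; move -23/20y² to the remainder.
  leading term y: no divisor's leading term divides it; move 84/25y to the remainder.
  remainder -23/20y² + 84/25y ≠ 0; add h_5 = -23/20y² + 84/25y to the basis.

S(f_2,f_3): lcm = x²y. S = -3/7x² - ¾xy² + 6/7xy + 9/7x - y² + 3y.
  leading term x²: subtract (-3/28)·f_3 from -3/7x² - ¾xy² + 6/7xy + 9/7x - y² + 3y → -¾xy² + 33/28xy + 3/7x - y² + 24/7y - 9/7
  leading term xy²: subtract (3/20y)·f_1 from -¾xy² + 33/28xy + 3/7x - y² + 24/7y - 9/7 → 33/28xy + 3/7x - 23/20y² + 24/7y - 9/7
  leading term xy: subtract (-33/140)·f_1 from 33/28xy + 3/7x - 23/20y² + 24/7y - 9/7 → 3/7x - 23/20y² + 513/140y - 9/7
  leading term x: subtract (1)·h_4 from 3/7x - 23/20y² + 513/140y - 9/7 → -23/20y² + 381/140y
  leading term y²: subtract (1)·h_5 from -23/20y² + 381/140y → -447/700y
  leading term y: no divisor's leading term divides it; move -447/700y to the remainder.
  remainder -447/700y ≠ 0; add h_6 = -447/700y to the basis.

The other S-polynomials (S(f_1,h_4), S(f_2,h_4), S(f_3,h_4), S(f_1,h_5), S(f_2,h_5), S(f_3,h_5), S(h_4,h_5), S(f_1,h_6), S(f_2,h_6), S(f_3,h_6), S(h_4,h_6), S(h_5,h_6)) all reduce to 0 modulo the current basis, so we have a Gröbner basis.
Inter-reduce: drop elements whose leading term is divisible by another's, tail-reduce, and make monic.
Reduced Gröbner basis: {x - 3, y}.

Since the basis is lex-ordered, y is univariate in y. Its roots are {0}. Back-substituting each root into the other basis elements fixes the other coordinates.
  y = 0: the earlier basis element becomes x - 3 = 0, giving x = 3 — point (3, 0).

{(3, 0)}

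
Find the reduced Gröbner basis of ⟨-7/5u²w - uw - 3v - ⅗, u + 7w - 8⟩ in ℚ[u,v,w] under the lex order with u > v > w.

f_1 = -7/5u²w - uw - 3v - ⅗, LT = u²w.
f_2 = u + 7w - 8, LT = u.

S(f_1,f_2): lcm = u²w. S = -7uw² + 61/7uw + 15/7v + 3/7.
  leading term uw²: subtract (-7w²)·f_2 from -7uw² + 61/7uw + 15/7v + 3/7 → 61/7uw + 15/7v + 49w³ - 56w² + 3/7
  leading term uw: subtract (61/7w)·f_2 from 61/7uw + 15/7v + 49w³ - 56w² + 3/7 → 15/7v + 49w³ - 117w² + 488/7w + 3/7
  leading term v: no divisor's leading term divides it; move 15/7v to the remainder.
  leading term w³: no divisor's leading term divides it; move 49w³ to the remainder.
  leading term w²: no divisor's leading term divides it; move -117w² to the remainder.
  leading term w: no divisor's leading term divides it; move 488/7w to the remainder.
  leading term 1: no divisor's leading term divides it; move 3/7 to the remainder.
  remainder 15/7v + 49w³ - 117w² + 488/7w + 3/7 ≠ 0; add g_3 = 15/7v + 49w³ - 117w² + 488/7w + 3/7 to the basis.

The other S-polynomials (S(f_1,g_3), S(f_2,g_3)) all reduce to 0 modulo the current basis, so we have a Gröbner basis.
Inter-reduce: drop elements whose leading term is divisible by another's, tail-reduce, and make monic.

G = {u + 7w - 8, v + 343/15w³ - 273/5w² + 488/15w + ⅕}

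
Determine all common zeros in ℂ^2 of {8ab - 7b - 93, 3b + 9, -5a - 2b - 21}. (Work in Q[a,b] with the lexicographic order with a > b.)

{(-3, -3)}

Compute a lex Gröbner basis by Buchberger's algorithm.
f_1 = 8ab - 7b - 93, LT = ab.
f_2 = 3b + 9, LT = b.
f_3 = -5a - 2b - 21, LT = a.

The S-polynomials (S(f_1,f_2), S(f_1,f_3), S(f_2,f_3)) all reduce to 0 modulo the current basis, so we have a Gröbner basis.
Inter-reduce: drop elements whose leading term is divisible by another's, tail-reduce, and make monic.
Reduced Gröbner basis: {a + 3, b + 3}.

The lex basis is triangular: the last element involves only b. Solving b + 3 = 0 gives b ∈ {-3}; substituting each value into the earlier elements determines the remaining variables.
  b = -3: the earlier basis element becomes a + 3 = 0, giving a = -3 — point (-3, -3).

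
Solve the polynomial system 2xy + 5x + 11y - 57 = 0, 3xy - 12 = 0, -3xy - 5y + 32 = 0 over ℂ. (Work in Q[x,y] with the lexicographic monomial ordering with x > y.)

{(1, 4)}

Compute a lex Gröbner basis by Buchberger's algorithm.
f_1 = 2xy + 5x + 11y - 57, LT = xy.
f_2 = 3xy - 12, LT = xy.
f_3 = -3xy - 5y + 32, LT = xy.

S(f_1,f_2): lcm = xy. S = 5/2x + 11/2y - 49/2.
  reduce S modulo (f_1, f_2, f_3):
  remainder 5/2x + 11/2y - 49/2 ≠ 0; add h_4 = 5/2x + 11/2y - 49/2 to the basis.

S(f_1,f_3): lcm = xy. S = 5/2x + 23/6y - 107/6.
  reduce S modulo (f_1, f_2, f_3, h_4):
  remainder -5/3y + 20/3 ≠ 0; add h_5 = -5/3y + 20/3 to the basis.

The other S-polynomials (S(f_2,f_3), S(f_1,h_4), S(f_2,h_4), S(f_3,h_4), S(f_1,h_5), S(f_2,h_5), S(f_3,h_5), S(h_4,h_5)) all reduce to 0 modulo the current basis, so we have a Gröbner basis.
Inter-reduce: drop elements whose leading term is divisible by another's, tail-reduce, and make monic.
Reduced Gröbner basis: {x - 1, y - 4}.

Since the basis is lex-ordered, y - 4 is univariate in y. Its roots are {4}. Back-substituting each root into the other basis elements fixes the other coordinates.
  y = 4: the earlier basis element becomes x - 1 = 0, giving x = 1 — point (1, 4).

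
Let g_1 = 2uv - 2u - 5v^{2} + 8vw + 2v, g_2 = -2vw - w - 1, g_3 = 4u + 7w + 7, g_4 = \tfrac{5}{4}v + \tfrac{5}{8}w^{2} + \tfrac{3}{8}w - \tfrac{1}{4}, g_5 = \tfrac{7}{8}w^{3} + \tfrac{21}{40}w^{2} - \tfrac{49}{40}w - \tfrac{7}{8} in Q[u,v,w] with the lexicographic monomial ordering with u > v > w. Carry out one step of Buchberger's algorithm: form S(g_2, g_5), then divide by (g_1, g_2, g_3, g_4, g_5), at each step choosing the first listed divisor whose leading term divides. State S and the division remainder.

lcm(LM(g_2), LM(g_5)) = vw^{3}.
S = (lcm/LT(g_2))·g_2 − (lcm/LT(g_5))·g_5 = -\tfrac{3}{5}vw^{2} + \tfrac{7}{5}vw + v + \tfrac{1}{2}w^{3} + \tfrac{1}{2}w^{2}.
Reduce S modulo (g_1, g_2, g_3, g_4, g_5) in that order:
  leading term vw^{2}: subtract (\tfrac{3}{10}w)·g_2 from -\tfrac{3}{5}vw^{2} + \tfrac{7}{5}vw + v + \tfrac{1}{2}w^{3} + \tfrac{1}{2}w^{2} → \tfrac{7}{5}vw + v + \tfrac{1}{2}w^{3} + \tfrac{4}{5}w^{2} + \tfrac{3}{10}w
  leading term vw: subtract (-\tfrac{7}{10})·g_2 from \tfrac{7}{5}vw + v + \tfrac{1}{2}w^{3} + \tfrac{4}{5}w^{2} + \tfrac{3}{10}w → v + \tfrac{1}{2}w^{3} + \tfrac{4}{5}w^{2} - \tfrac{2}{5}w - \tfrac{7}{10}
  leading term v: subtract (\tfrac{4}{5})·g_4 from v + \tfrac{1}{2}w^{3} + \tfrac{4}{5}w^{2} - \tfrac{2}{5}w - \tfrac{7}{10} → \tfrac{1}{2}w^{3} + \tfrac{3}{10}w^{2} - \tfrac{7}{10}w - \tfrac{1}{2}
  leading term w^{3}: subtract (\tfrac{4}{7})·g_5 from \tfrac{1}{2}w^{3} + \tfrac{3}{10}w^{2} - \tfrac{7}{10}w - \tfrac{1}{2} → 0
The remainder is 0, so this S-polynomial contributes no new basis element.

S(g_2, g_5) = -\tfrac{3}{5}vw^{2} + \tfrac{7}{5}vw + v + \tfrac{1}{2}w^{3} + \tfrac{1}{2}w^{2}; remainder on division = 0.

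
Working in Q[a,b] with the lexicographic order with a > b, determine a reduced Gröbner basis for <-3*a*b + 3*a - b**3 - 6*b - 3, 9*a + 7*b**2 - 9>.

f_1 = -3*a*b + 3*a - b**3 - 6*b - 3, LT = a*b.
f_2 = 9*a + 7*b**2 - 9, LT = a.

S(f_1,f_2): lcm = a*b. S = -a - 4/9*b**3 + 3*b + 1.
  reduce S modulo (f_1, f_2):
  remainder -4/9*b**3 + 7/9*b**2 + 3*b ≠ 0; add g_3 = -4/9*b**3 + 7/9*b**2 + 3*b to the basis.

The other S-polynomials (S(f_1,g_3), S(f_2,g_3)) all reduce to 0 modulo the current basis, so we have a Gröbner basis.
Inter-reduce: drop elements whose leading term is divisible by another's, tail-reduce, and make monic.

G = {a + 7/9*b**2 - 1, b**3 - 7/4*b**2 - 27/4*b}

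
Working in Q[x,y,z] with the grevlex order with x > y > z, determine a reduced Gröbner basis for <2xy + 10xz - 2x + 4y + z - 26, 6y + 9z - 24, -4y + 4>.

G = {x - 1, y - 1, z - 2}

Buchberger's algorithm terminates because the ascending chain of leading-term ideals stabilizes.

f_1 = 2xy + 10xz - 2x + 4y + z - 26, LT = xy.
f_2 = 6y + 9z - 24, LT = y.
f_3 = -4y + 4, LT = y.

S(f_1,f_2): lcm = xy. S = \tfrac{7}{2}xz + 3x + 2y + \tfrac{1}{2}z - 13.
  reduce S modulo (f_1, f_2, f_3):
  remainder \tfrac{7}{2}xz + 3x - \tfrac{5}{2}z - 5 ≠ 0; add g_4 = \tfrac{7}{2}xz + 3x - \tfrac{5}{2}z - 5 to the basis.

S(f_1,f_3): lcm = xy. S = 5xz + 2y + \tfrac{1}{2}z - 13.
  reduce S modulo (f_1, f_2, f_3, g_4):
  remainder -\tfrac{30}{7}x + \tfrac{15}{14}z + \tfrac{15}{7} ≠ 0; add g_5 = -\tfrac{30}{7}x + \tfrac{15}{14}z + \tfrac{15}{7} to the basis.

S(f_2,f_3): lcm = y. S = \tfrac{3}{2}z - 3.
  reduce S modulo (f_1, f_2, f_3, g_4, g_5):
  remainder \tfrac{3}{2}z - 3 ≠ 0; add g_6 = \tfrac{3}{2}z - 3 to the basis.

The other S-polynomials (S(f_1,g_4), S(f_2,g_4), S(f_3,g_4), S(f_1,g_5), S(f_2,g_5), S(f_3,g_5), S(g_4,g_5), S(f_1,g_6), S(f_2,g_6), S(f_3,g_6), S(g_4,g_6), S(g_5,g_6)) all reduce to 0 modulo the current basis, so we have a Gröbner basis.
Inter-reduce: drop elements whose leading term is divisible by another's, tail-reduce, and make monic.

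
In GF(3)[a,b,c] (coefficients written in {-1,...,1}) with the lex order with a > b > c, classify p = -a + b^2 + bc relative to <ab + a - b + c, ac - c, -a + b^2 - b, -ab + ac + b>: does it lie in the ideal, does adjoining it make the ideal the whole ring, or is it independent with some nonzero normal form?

First compute the reduced Gröbner basis of I by Buchberger's algorithm.
f_1 = ab + a - b + c, LT = ab.
f_2 = ac - c, LT = ac.
f_3 = -a + b^2 - b, LT = a.
f_4 = -ab + ac + b, LT = ab.

S(f_1,f_2): lcm = abc. S = ac + c^2.
  leading term ac: subtract (1)·f_2 from ac + c^2 → c^2 + c
  leading term c^2: no divisor's leading term divides it; move c^2 to the remainder.
  leading term c: no divisor's leading term divides it; move c to the remainder.
  remainder c^2 + c ≠ 0; add h_5 = c^2 + c to the basis.

S(f_1,f_3): lcm = ab. S = a + b^3 - b^2 - b + c.
  leading term a: subtract (-1)·f_3 from a + b^3 - b^2 - b + c → b^3 + b + c
  leading term b^3: no divisor's leading term divides it; move b^3 to the remainder.
  leading term b: no divisor's leading term divides it; move b to the remainder.
  leading term c: no divisor's leading term divides it; move c to the remainder.
  remainder b^3 + b + c ≠ 0; add h_6 = b^3 + b + c to the basis.

S(f_1,f_4): lcm = ab. S = ac + a + c.
  leading term ac: subtract (1)·f_2 from ac + a + c → a - c
  leading term a: subtract (-1)·f_3 from a - c → b^2 - b - c
  leading term b^2: no divisor's leading term divides it; move b^2 to the remainder.
  leading term b: no divisor's leading term divides it; move -b to the remainder.
  leading term c: no divisor's leading term divides it; move -c to the remainder.
  remainder b^2 - b - c ≠ 0; add h_7 = b^2 - b - c to the basis.

S(f_2,f_3): lcm = ac. S = b^2c - bc - c.
  leading term b^2c: subtract (c)·h_7 from b^2c - bc - c → c^2 - c
  leading term c^2: subtract (1)·h_5 from c^2 - c → c
  leading term c: no divisor's leading term divides it; move c to the remainder.
  remainder c ≠ 0; add h_8 = c to the basis.

S(f_1,h_7): lcm = ab^2. S = -ab + ac - b^2 + bc.
  leading term ab: subtract (-1)·f_1 from -ab + ac - b^2 + bc → ac + a - b^2 + bc - b + c
  leading term ac: subtract (1)·f_2 from ac + a - b^2 + bc - b + c → a - b^2 + bc - b - c
  leading term a: subtract (-1)·f_3 from a - b^2 + bc - b - c → bc + b - c
  leading term bc: subtract (b)·h_8 from bc + b - c → b - c
  leading term b: no divisor's leading term divides it; move b to the remainder.
  leading term c: subtract (-1)·h_8 from -c → 0
  remainder b ≠ 0; add h_9 = b to the basis.

The other S-polynomials (S(f_2,f_4), S(f_3,f_4), S(f_1,h_5), S(f_2,h_5), S(f_3,h_5), S(f_4,h_5), S(f_1,h_6), S(f_2,h_6), S(f_3,h_6), S(f_4,h_6), S(h_5,h_6), S(f_2,h_7), S(f_3,h_7), S(f_4,h_7), S(h_5,h_7), S(h_6,h_7), S(f_1,h_8), S(f_2,h_8), S(f_3,h_8), S(f_4,h_8), S(h_5,h_8), S(h_6,h_8), S(h_7,h_8), S(f_1,h_9), S(f_2,h_9), S(f_3,h_9), S(f_4,h_9), S(h_5,h_9), S(h_6,h_9), S(h_7,h_9), S(h_8,h_9)) all reduce to 0 modulo the current basis, so we have a Gröbner basis.
Inter-reduce: drop elements whose leading term is divisible by another's, tail-reduce, and make monic.
Reduced Gröbner basis: {a, b, c}.
Label its elements g_1 = a, g_2 = b, g_3 = c.

Reduce p = -a + b^2 + bc modulo G:
  leading term a: subtract (-1)·g_1 from -a + b^2 + bc → b^2 + bc
  leading term b^2: subtract (b)·g_2 from b^2 + bc → bc
  leading term bc: subtract (c)·g_2 from bc → 0
  normal form = 0.
Since the normal form is 0, p ∈ I.

-a + b^2 + bc lies in I (it reduces to 0).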